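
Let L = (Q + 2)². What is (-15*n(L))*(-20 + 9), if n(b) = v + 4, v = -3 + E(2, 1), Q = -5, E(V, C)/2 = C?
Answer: 495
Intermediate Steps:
E(V, C) = 2*C
v = -1 (v = -3 + 2*1 = -3 + 2 = -1)
L = 9 (L = (-5 + 2)² = (-3)² = 9)
n(b) = 3 (n(b) = -1 + 4 = 3)
(-15*n(L))*(-20 + 9) = (-15*3)*(-20 + 9) = -45*(-11) = 495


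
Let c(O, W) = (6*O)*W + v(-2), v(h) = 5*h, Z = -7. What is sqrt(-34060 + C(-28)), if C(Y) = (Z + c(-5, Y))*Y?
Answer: 4*I*sqrt(3569) ≈ 238.96*I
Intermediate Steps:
c(O, W) = -10 + 6*O*W (c(O, W) = (6*O)*W + 5*(-2) = 6*O*W - 10 = -10 + 6*O*W)
C(Y) = Y*(-17 - 30*Y) (C(Y) = (-7 + (-10 + 6*(-5)*Y))*Y = (-7 + (-10 - 30*Y))*Y = (-17 - 30*Y)*Y = Y*(-17 - 30*Y))
sqrt(-34060 + C(-28)) = sqrt(-34060 - 1*(-28)*(17 + 30*(-28))) = sqrt(-34060 - 1*(-28)*(17 - 840)) = sqrt(-34060 - 1*(-28)*(-823)) = sqrt(-34060 - 23044) = sqrt(-57104) = 4*I*sqrt(3569)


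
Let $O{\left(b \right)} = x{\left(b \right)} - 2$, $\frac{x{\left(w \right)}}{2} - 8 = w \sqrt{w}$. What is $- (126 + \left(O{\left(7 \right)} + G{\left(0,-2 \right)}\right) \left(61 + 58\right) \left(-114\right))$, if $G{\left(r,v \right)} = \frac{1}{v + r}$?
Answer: $183015 + 189924 \sqrt{7} \approx 6.8551 \cdot 10^{5}$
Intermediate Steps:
$x{\left(w \right)} = 16 + 2 w^{\frac{3}{2}}$ ($x{\left(w \right)} = 16 + 2 w \sqrt{w} = 16 + 2 w^{\frac{3}{2}}$)
$O{\left(b \right)} = 14 + 2 b^{\frac{3}{2}}$ ($O{\left(b \right)} = \left(16 + 2 b^{\frac{3}{2}}\right) - 2 = 14 + 2 b^{\frac{3}{2}}$)
$G{\left(r,v \right)} = \frac{1}{r + v}$
$- (126 + \left(O{\left(7 \right)} + G{\left(0,-2 \right)}\right) \left(61 + 58\right) \left(-114\right)) = - (126 + \left(\left(14 + 2 \cdot 7^{\frac{3}{2}}\right) + \frac{1}{0 - 2}\right) \left(61 + 58\right) \left(-114\right)) = - (126 + \left(\left(14 + 2 \cdot 7 \sqrt{7}\right) + \frac{1}{-2}\right) 119 \left(-114\right)) = - (126 + \left(\left(14 + 14 \sqrt{7}\right) - \frac{1}{2}\right) 119 \left(-114\right)) = - (126 + \left(\frac{27}{2} + 14 \sqrt{7}\right) 119 \left(-114\right)) = - (126 + \left(\frac{3213}{2} + 1666 \sqrt{7}\right) \left(-114\right)) = - (126 - \left(183141 + 189924 \sqrt{7}\right)) = - (-183015 - 189924 \sqrt{7}) = 183015 + 189924 \sqrt{7}$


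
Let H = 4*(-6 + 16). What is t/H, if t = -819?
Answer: -819/40 ≈ -20.475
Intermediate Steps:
H = 40 (H = 4*10 = 40)
t/H = -819/40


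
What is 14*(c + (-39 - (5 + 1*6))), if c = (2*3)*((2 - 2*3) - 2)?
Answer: -1204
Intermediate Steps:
c = -36 (c = 6*((2 - 6) - 2) = 6*(-4 - 2) = 6*(-6) = -36)
14*(c + (-39 - (5 + 1*6))) = 14*(-36 + (-39 - (5 + 1*6))) = 14*(-36 + (-39 - (5 + 6))) = 14*(-36 + (-39 - 1*11)) = 14*(-36 + (-39 - 11)) = 14*(-36 - 50) = 14*(-86) = -1204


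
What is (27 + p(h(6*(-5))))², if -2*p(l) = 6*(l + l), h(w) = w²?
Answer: 28869129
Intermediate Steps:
p(l) = -6*l (p(l) = -3*(l + l) = -3*2*l = -6*l)
(27 + p(h(6*(-5))))² = (27 - 6*(6*(-5))²)² = (27 - 6*(-30)²)² = (27 - 6*900)² = (27 - 5400)² = (-5373)² = 28869129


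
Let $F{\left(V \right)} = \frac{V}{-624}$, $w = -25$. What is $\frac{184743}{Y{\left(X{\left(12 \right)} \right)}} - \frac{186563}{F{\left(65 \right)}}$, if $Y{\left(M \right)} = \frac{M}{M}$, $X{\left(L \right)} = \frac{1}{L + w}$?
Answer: $\frac{9878739}{5} \approx 1.9757 \cdot 10^{6}$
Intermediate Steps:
$F{\left(V \right)} = - \frac{V}{624}$ ($F{\left(V \right)} = V \left(- \frac{1}{624}\right) = - \frac{V}{624}$)
$X{\left(L \right)} = \frac{1}{-25 + L}$ ($X{\left(L \right)} = \frac{1}{L - 25} = \frac{1}{-25 + L}$)
$Y{\left(M \right)} = 1$
$\frac{184743}{Y{\left(X{\left(12 \right)} \right)}} - \frac{186563}{F{\left(65 \right)}} = \frac{184743}{1} - \frac{186563}{\left(- \frac{1}{624}\right) 65} = 184743 \cdot 1 - \frac{186563}{- \frac{5}{48}} = 184743 - - \frac{8955024}{5} = 184743 + \frac{8955024}{5} = \frac{9878739}{5}$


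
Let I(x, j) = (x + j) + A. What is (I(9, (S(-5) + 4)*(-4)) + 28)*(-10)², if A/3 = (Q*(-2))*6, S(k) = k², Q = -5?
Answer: 10100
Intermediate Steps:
A = 180 (A = 3*(-5*(-2)*6) = 3*(10*6) = 3*60 = 180)
I(x, j) = 180 + j + x (I(x, j) = (x + j) + 180 = (j + x) + 180 = 180 + j + x)
(I(9, (S(-5) + 4)*(-4)) + 28)*(-10)² = ((180 + ((-5)² + 4)*(-4) + 9) + 28)*(-10)² = ((180 + (25 + 4)*(-4) + 9) + 28)*100 = ((180 + 29*(-4) + 9) + 28)*100 = ((180 - 116 + 9) + 28)*100 = (73 + 28)*100 = 101*100 = 10100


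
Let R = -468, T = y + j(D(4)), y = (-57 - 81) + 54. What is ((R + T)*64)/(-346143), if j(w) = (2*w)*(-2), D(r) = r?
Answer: 36352/346143 ≈ 0.10502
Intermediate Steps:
j(w) = -4*w
y = -84 (y = -138 + 54 = -84)
T = -100 (T = -84 - 4*4 = -84 - 16 = -100)
((R + T)*64)/(-346143) = ((-468 - 100)*64)/(-346143) = -568*64*(-1/346143) = -36352*(-1/346143) = 36352/346143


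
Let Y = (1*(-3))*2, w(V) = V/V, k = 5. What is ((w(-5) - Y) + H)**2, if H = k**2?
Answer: 1024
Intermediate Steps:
w(V) = 1
Y = -6 (Y = -3*2 = -6)
H = 25 (H = 5**2 = 25)
((w(-5) - Y) + H)**2 = ((1 - 1*(-6)) + 25)**2 = ((1 + 6) + 25)**2 = (7 + 25)**2 = 32**2 = 1024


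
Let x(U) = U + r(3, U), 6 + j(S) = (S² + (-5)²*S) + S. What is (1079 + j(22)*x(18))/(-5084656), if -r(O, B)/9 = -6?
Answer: -76679/5084656 ≈ -0.015080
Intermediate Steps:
r(O, B) = 54 (r(O, B) = -9*(-6) = 54)
j(S) = -6 + S² + 26*S (j(S) = -6 + ((S² + (-5)²*S) + S) = -6 + ((S² + 25*S) + S) = -6 + (S² + 26*S) = -6 + S² + 26*S)
x(U) = 54 + U (x(U) = U + 54 = 54 + U)
(1079 + j(22)*x(18))/(-5084656) = (1079 + (-6 + 22² + 26*22)*(54 + 18))/(-5084656) = (1079 + (-6 + 484 + 572)*72)*(-1/5084656) = (1079 + 1050*72)*(-1/5084656) = (1079 + 75600)*(-1/5084656) = 76679*(-1/5084656) = -76679/5084656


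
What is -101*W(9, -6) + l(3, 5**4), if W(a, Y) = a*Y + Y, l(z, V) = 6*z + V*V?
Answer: 396703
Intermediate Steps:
l(z, V) = V**2 + 6*z (l(z, V) = 6*z + V**2 = V**2 + 6*z)
W(a, Y) = Y + Y*a (W(a, Y) = Y*a + Y = Y + Y*a)
-101*W(9, -6) + l(3, 5**4) = -(-606)*(1 + 9) + ((5**4)**2 + 6*3) = -(-606)*10 + (625**2 + 18) = -101*(-60) + (390625 + 18) = 6060 + 390643 = 396703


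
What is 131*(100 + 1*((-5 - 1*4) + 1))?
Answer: 12052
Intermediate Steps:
131*(100 + 1*((-5 - 1*4) + 1)) = 131*(100 + 1*((-5 - 4) + 1)) = 131*(100 + 1*(-9 + 1)) = 131*(100 + 1*(-8)) = 131*(100 - 8) = 131*92 = 12052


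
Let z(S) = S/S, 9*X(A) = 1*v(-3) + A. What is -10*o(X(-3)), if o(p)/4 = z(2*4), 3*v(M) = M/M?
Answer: -40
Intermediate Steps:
v(M) = 1/3 (v(M) = (M/M)/3 = (1/3)*1 = 1/3)
X(A) = 1/27 + A/9 (X(A) = (1*(1/3) + A)/9 = (1/3 + A)/9 = 1/27 + A/9)
z(S) = 1
o(p) = 4 (o(p) = 4*1 = 4)
-10*o(X(-3)) = -10*4 = -40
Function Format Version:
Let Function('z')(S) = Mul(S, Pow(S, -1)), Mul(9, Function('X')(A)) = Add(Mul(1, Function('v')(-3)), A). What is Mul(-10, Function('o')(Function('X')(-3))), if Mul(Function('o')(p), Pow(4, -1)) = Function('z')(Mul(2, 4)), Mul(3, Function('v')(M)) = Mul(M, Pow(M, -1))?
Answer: -40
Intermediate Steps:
Function('v')(M) = Rational(1, 3) (Function('v')(M) = Mul(Rational(1, 3), Mul(M, Pow(M, -1))) = Mul(Rational(1, 3), 1) = Rational(1, 3))
Function('X')(A) = Add(Rational(1, 27), Mul(Rational(1, 9), A)) (Function('X')(A) = Mul(Rational(1, 9), Add(Mul(1, Rational(1, 3)), A)) = Mul(Rational(1, 9), Add(Rational(1, 3), A)) = Add(Rational(1, 27), Mul(Rational(1, 9), A)))
Function('z')(S) = 1
Function('o')(p) = 4 (Function('o')(p) = Mul(4, 1) = 4)
Mul(-10, Function('o')(Function('X')(-3))) = Mul(-10, 4) = -40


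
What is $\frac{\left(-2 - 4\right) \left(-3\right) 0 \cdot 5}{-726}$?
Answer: $0$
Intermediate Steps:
$\frac{\left(-2 - 4\right) \left(-3\right) 0 \cdot 5}{-726} = \left(-6\right) \left(-3\right) 0 \cdot 5 \left(- \frac{1}{726}\right) = 18 \cdot 0 \cdot 5 \left(- \frac{1}{726}\right) = 0 \cdot 5 \left(- \frac{1}{726}\right) = 0 \left(- \frac{1}{726}\right) = 0$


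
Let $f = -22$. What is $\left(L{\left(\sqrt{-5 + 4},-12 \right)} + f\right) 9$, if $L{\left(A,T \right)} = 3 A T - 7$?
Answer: $-261 - 324 i \approx -261.0 - 324.0 i$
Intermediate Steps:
$L{\left(A,T \right)} = -7 + 3 A T$ ($L{\left(A,T \right)} = 3 A T - 7 = -7 + 3 A T$)
$\left(L{\left(\sqrt{-5 + 4},-12 \right)} + f\right) 9 = \left(\left(-7 + 3 \sqrt{-5 + 4} \left(-12\right)\right) - 22\right) 9 = \left(\left(-7 + 3 \sqrt{-1} \left(-12\right)\right) - 22\right) 9 = \left(\left(-7 + 3 i \left(-12\right)\right) - 22\right) 9 = \left(\left(-7 - 36 i\right) - 22\right) 9 = \left(-29 - 36 i\right) 9 = -261 - 324 i$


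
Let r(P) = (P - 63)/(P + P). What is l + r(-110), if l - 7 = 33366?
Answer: 7342233/220 ≈ 33374.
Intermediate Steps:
l = 33373 (l = 7 + 33366 = 33373)
r(P) = (-63 + P)/(2*P) (r(P) = (-63 + P)/((2*P)) = (-63 + P)*(1/(2*P)) = (-63 + P)/(2*P))
l + r(-110) = 33373 + (1/2)*(-63 - 110)/(-110) = 33373 + (1/2)*(-1/110)*(-173) = 33373 + 173/220 = 7342233/220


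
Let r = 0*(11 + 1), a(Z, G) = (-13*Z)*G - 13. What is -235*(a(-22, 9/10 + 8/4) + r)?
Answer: -191854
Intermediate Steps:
a(Z, G) = -13 - 13*G*Z (a(Z, G) = -13*G*Z - 13 = -13 - 13*G*Z)
r = 0 (r = 0*12 = 0)
-235*(a(-22, 9/10 + 8/4) + r) = -235*((-13 - 13*(9/10 + 8/4)*(-22)) + 0) = -235*((-13 - 13*(9*(⅒) + 8*(¼))*(-22)) + 0) = -235*((-13 - 13*(9/10 + 2)*(-22)) + 0) = -235*((-13 - 13*29/10*(-22)) + 0) = -235*((-13 + 4147/5) + 0) = -235*(4082/5 + 0) = -235*4082/5 = -191854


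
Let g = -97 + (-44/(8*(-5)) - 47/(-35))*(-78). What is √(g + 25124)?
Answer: 2*√7606165/35 ≈ 157.60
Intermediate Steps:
g = -10064/35 (g = -97 + (-44/(-40) - 47*(-1/35))*(-78) = -97 + (-44*(-1/40) + 47/35)*(-78) = -97 + (11/10 + 47/35)*(-78) = -97 + (171/70)*(-78) = -97 - 6669/35 = -10064/35 ≈ -287.54)
√(g + 25124) = √(-10064/35 + 25124) = √(869276/35) = 2*√7606165/35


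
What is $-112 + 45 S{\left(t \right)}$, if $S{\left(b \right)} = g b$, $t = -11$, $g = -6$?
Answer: $2858$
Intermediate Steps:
$S{\left(b \right)} = - 6 b$
$-112 + 45 S{\left(t \right)} = -112 + 45 \left(\left(-6\right) \left(-11\right)\right) = -112 + 45 \cdot 66 = -112 + 2970 = 2858$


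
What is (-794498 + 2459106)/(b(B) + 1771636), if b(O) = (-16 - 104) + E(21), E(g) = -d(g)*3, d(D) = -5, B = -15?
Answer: 1664608/1771531 ≈ 0.93964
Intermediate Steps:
E(g) = 15 (E(g) = -1*(-5)*3 = 5*3 = 15)
b(O) = -105 (b(O) = (-16 - 104) + 15 = -120 + 15 = -105)
(-794498 + 2459106)/(b(B) + 1771636) = (-794498 + 2459106)/(-105 + 1771636) = 1664608/1771531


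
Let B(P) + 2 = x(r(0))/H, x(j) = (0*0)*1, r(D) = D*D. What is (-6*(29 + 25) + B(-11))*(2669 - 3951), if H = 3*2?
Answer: 417932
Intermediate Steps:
r(D) = D**2
x(j) = 0 (x(j) = 0*1 = 0)
H = 6
B(P) = -2 (B(P) = -2 + 0/6 = -2 + 0*(1/6) = -2 + 0 = -2)
(-6*(29 + 25) + B(-11))*(2669 - 3951) = (-6*(29 + 25) - 2)*(2669 - 3951) = (-6*54 - 2)*(-1282) = (-324 - 2)*(-1282) = -326*(-1282) = 417932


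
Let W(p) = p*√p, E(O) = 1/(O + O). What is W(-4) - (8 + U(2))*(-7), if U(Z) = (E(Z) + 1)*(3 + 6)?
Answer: 539/4 - 8*I ≈ 134.75 - 8.0*I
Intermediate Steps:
E(O) = 1/(2*O)
U(Z) = 9 + 9/(2*Z) (U(Z) = (1/(2*Z) + 1)*(3 + 6) = (1 + 1/(2*Z))*9 = 9 + 9/(2*Z))
W(p) = p^(3/2)
W(-4) - (8 + U(2))*(-7) = (-4)^(3/2) - (8 + (9 + (9/2)/2))*(-7) = -8*I - (8 + (9 + (9/2)*(½)))*(-7) = -8*I - (8 + (9 + 9/4))*(-7) = -8*I - (8 + 45/4)*(-7) = -8*I - 77*(-7)/4 = -8*I - 1*(-539/4) = -8*I + 539/4 = 539/4 - 8*I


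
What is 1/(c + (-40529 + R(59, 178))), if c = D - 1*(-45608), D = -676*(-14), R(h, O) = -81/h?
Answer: 59/857956 ≈ 6.8768e-5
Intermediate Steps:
D = 9464
c = 55072 (c = 9464 - 1*(-45608) = 9464 + 45608 = 55072)
1/(c + (-40529 + R(59, 178))) = 1/(55072 + (-40529 - 81/59)) = 1/(55072 - 2391292/59) = 1/(857956/59) = 59/857956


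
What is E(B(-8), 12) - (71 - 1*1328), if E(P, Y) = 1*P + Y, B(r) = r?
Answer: 1261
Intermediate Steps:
E(P, Y) = P + Y
E(B(-8), 12) - (71 - 1*1328) = (-8 + 12) - (71 - 1*1328) = 4 - (71 - 1328) = 4 - 1*(-1257) = 4 + 1257 = 1261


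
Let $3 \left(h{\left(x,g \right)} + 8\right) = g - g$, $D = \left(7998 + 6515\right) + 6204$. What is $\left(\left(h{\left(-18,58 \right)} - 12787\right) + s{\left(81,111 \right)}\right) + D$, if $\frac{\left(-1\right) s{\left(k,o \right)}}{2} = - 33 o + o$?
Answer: $15026$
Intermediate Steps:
$s{\left(k,o \right)} = 64 o$ ($s{\left(k,o \right)} = - 2 \left(- 33 o + o\right) = - 2 \left(- 32 o\right) = 64 o$)
$D = 20717$ ($D = 14513 + 6204 = 20717$)
$h{\left(x,g \right)} = -8$ ($h{\left(x,g \right)} = -8 + \frac{g - g}{3} = -8 + \frac{1}{3} \cdot 0 = -8 + 0 = -8$)
$\left(\left(h{\left(-18,58 \right)} - 12787\right) + s{\left(81,111 \right)}\right) + D = \left(\left(-8 - 12787\right) + 64 \cdot 111\right) + 20717 = \left(-12795 + 7104\right) + 20717 = -5691 + 20717 = 15026$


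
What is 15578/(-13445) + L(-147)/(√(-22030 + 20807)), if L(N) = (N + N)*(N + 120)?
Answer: -15578/13445 - 7938*I*√1223/1223 ≈ -1.1586 - 226.99*I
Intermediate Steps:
L(N) = 2*N*(120 + N) (L(N) = (2*N)*(120 + N) = 2*N*(120 + N))
15578/(-13445) + L(-147)/(√(-22030 + 20807)) = 15578/(-13445) + (2*(-147)*(120 - 147))/(√(-22030 + 20807)) = 15578*(-1/13445) + (2*(-147)*(-27))/(√(-1223)) = -15578/13445 + 7938/((I*√1223)) = -15578/13445 + 7938*(-I*√1223/1223) = -15578/13445 - 7938*I*√1223/1223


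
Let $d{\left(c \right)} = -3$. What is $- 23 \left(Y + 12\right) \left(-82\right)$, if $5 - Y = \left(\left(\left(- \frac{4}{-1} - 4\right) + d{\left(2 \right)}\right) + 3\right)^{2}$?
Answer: $32062$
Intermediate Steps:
$Y = 5$ ($Y = 5 - \left(\left(\left(- \frac{4}{-1} - 4\right) - 3\right) + 3\right)^{2} = 5 - \left(\left(\left(\left(-4\right) \left(-1\right) - 4\right) - 3\right) + 3\right)^{2} = 5 - \left(\left(\left(4 - 4\right) - 3\right) + 3\right)^{2} = 5 - \left(\left(0 - 3\right) + 3\right)^{2} = 5 - \left(-3 + 3\right)^{2} = 5 - 0^{2} = 5 - 0 = 5 + 0 = 5$)
$- 23 \left(Y + 12\right) \left(-82\right) = - 23 \left(5 + 12\right) \left(-82\right) = \left(-23\right) 17 \left(-82\right) = \left(-391\right) \left(-82\right) = 32062$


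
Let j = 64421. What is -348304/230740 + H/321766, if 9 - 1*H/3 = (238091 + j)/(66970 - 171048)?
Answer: -1457926482895039/965899610716690 ≈ -1.5094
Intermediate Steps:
H = 1858821/52039 (H = 27 - 3*(238091 + 64421)/(66970 - 171048) = 27 - 907536/(-104078) = 27 - 907536*(-1)/104078 = 27 - 3*(-151256/52039) = 27 + 453768/52039 = 1858821/52039 ≈ 35.720)
-348304/230740 + H/321766 = -348304/230740 + (1858821/52039)/321766 = -348304*1/230740 + (1858821/52039)*(1/321766) = -87076/57685 + 1858821/16744380874 = -1457926482895039/965899610716690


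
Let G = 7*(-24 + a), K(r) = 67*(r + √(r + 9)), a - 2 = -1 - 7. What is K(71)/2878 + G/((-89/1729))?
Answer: 1045396393/256142 + 134*√5/1439 ≈ 4081.5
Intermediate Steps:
a = -6 (a = 2 + (-1 - 7) = 2 - 8 = -6)
K(r) = 67*r + 67*√(9 + r) (K(r) = 67*(r + √(9 + r)) = 67*r + 67*√(9 + r))
G = -210 (G = 7*(-24 - 6) = 7*(-30) = -210)
K(71)/2878 + G/((-89/1729)) = (67*71 + 67*√(9 + 71))/2878 - 210/((-89/1729)) = (4757 + 67*√80)*(1/2878) - 210/((-89*1/1729)) = (4757 + 67*(4*√5))*(1/2878) - 210/(-89/1729) = (4757 + 268*√5)*(1/2878) - 210*(-1729/89) = (4757/2878 + 134*√5/1439) + 363090/89 = 1045396393/256142 + 134*√5/1439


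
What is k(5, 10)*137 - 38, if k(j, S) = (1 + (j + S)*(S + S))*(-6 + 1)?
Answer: -206223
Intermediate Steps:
k(j, S) = -5 - 10*S*(S + j) (k(j, S) = (1 + (S + j)*(2*S))*(-5) = (1 + 2*S*(S + j))*(-5) = -5 - 10*S*(S + j))
k(5, 10)*137 - 38 = (-5 - 10*10² - 10*10*5)*137 - 38 = (-5 - 10*100 - 500)*137 - 38 = (-5 - 1000 - 500)*137 - 38 = -1505*137 - 38 = -206185 - 38 = -206223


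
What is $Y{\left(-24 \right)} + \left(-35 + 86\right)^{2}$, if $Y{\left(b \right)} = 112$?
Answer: $2713$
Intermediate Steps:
$Y{\left(-24 \right)} + \left(-35 + 86\right)^{2} = 112 + \left(-35 + 86\right)^{2} = 112 + 51^{2} = 112 + 2601 = 2713$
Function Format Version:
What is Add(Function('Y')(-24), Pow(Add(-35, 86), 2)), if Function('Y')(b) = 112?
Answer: 2713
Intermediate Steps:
Add(Function('Y')(-24), Pow(Add(-35, 86), 2)) = Add(112, Pow(Add(-35, 86), 2)) = Add(112, Pow(51, 2)) = Add(112, 2601) = 2713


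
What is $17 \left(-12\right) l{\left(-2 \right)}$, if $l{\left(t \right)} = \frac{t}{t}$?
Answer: $-204$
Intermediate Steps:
$l{\left(t \right)} = 1$
$17 \left(-12\right) l{\left(-2 \right)} = 17 \left(-12\right) 1 = \left(-204\right) 1 = -204$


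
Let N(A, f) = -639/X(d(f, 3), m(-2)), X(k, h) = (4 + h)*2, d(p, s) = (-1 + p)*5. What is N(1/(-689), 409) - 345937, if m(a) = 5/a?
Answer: -346150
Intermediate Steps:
d(p, s) = -5 + 5*p
X(k, h) = 8 + 2*h
N(A, f) = -213 (N(A, f) = -639/(8 + 2*(5/(-2))) = -639/(8 + 2*(5*(-½))) = -639/(8 + 2*(-5/2)) = -639/(8 - 5) = -639/3 = -639*⅓ = -213)
N(1/(-689), 409) - 345937 = -213 - 345937 = -346150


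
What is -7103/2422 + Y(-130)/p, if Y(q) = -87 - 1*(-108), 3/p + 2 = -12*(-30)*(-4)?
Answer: -24454771/2422 ≈ -10097.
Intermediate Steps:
p = -3/1442 (p = 3/(-2 - 12*(-30)*(-4)) = 3/(-2 + 360*(-4)) = 3/(-2 - 1440) = 3/(-1442) = 3*(-1/1442) = -3/1442 ≈ -0.0020804)
Y(q) = 21 (Y(q) = -87 + 108 = 21)
-7103/2422 + Y(-130)/p = -7103/2422 + 21/(-3/1442) = -7103*1/2422 + 21*(-1442/3) = -7103/2422 - 10094 = -24454771/2422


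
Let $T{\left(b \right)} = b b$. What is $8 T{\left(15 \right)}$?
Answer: $1800$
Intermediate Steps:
$T{\left(b \right)} = b^{2}$
$8 T{\left(15 \right)} = 8 \cdot 15^{2} = 8 \cdot 225 = 1800$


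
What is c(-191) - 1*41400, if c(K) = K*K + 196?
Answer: -4723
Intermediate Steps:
c(K) = 196 + K² (c(K) = K² + 196 = 196 + K²)
c(-191) - 1*41400 = (196 + (-191)²) - 1*41400 = (196 + 36481) - 41400 = 36677 - 41400 = -4723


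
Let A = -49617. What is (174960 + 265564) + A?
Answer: 390907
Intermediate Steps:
(174960 + 265564) + A = (174960 + 265564) - 49617 = 440524 - 49617 = 390907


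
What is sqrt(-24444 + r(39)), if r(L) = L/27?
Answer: I*sqrt(219983)/3 ≈ 156.34*I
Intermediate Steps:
r(L) = L/27 (r(L) = L*(1/27) = L/27)
sqrt(-24444 + r(39)) = sqrt(-24444 + (1/27)*39) = sqrt(-24444 + 13/9) = sqrt(-219983/9) = I*sqrt(219983)/3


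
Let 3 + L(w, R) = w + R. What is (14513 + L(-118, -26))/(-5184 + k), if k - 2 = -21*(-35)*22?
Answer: 7183/5494 ≈ 1.3074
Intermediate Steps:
L(w, R) = -3 + R + w (L(w, R) = -3 + (w + R) = -3 + (R + w) = -3 + R + w)
k = 16172 (k = 2 - 21*(-35)*22 = 2 + 735*22 = 2 + 16170 = 16172)
(14513 + L(-118, -26))/(-5184 + k) = (14513 + (-3 - 26 - 118))/(-5184 + 16172) = (14513 - 147)/10988 = 14366*(1/10988) = 7183/5494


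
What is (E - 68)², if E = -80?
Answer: 21904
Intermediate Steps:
(E - 68)² = (-80 - 68)² = (-148)² = 21904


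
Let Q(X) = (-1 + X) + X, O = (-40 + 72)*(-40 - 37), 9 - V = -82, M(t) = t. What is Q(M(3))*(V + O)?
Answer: -11865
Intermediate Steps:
V = 91 (V = 9 - 1*(-82) = 9 + 82 = 91)
O = -2464 (O = 32*(-77) = -2464)
Q(X) = -1 + 2*X
Q(M(3))*(V + O) = (-1 + 2*3)*(91 - 2464) = (-1 + 6)*(-2373) = 5*(-2373) = -11865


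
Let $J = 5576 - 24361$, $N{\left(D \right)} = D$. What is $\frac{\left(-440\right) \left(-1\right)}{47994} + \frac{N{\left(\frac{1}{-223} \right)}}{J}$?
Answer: $\frac{921616097}{100524752835} \approx 0.0091681$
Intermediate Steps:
$J = -18785$ ($J = 5576 - 24361 = -18785$)
$\frac{\left(-440\right) \left(-1\right)}{47994} + \frac{N{\left(\frac{1}{-223} \right)}}{J} = \frac{\left(-440\right) \left(-1\right)}{47994} + \frac{1}{\left(-223\right) \left(-18785\right)} = 440 \cdot \frac{1}{47994} - - \frac{1}{4189055} = \frac{220}{23997} + \frac{1}{4189055} = \frac{921616097}{100524752835}$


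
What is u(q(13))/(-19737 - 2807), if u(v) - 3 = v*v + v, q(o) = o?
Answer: -185/22544 ≈ -0.0082062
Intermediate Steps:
u(v) = 3 + v + v**2 (u(v) = 3 + (v*v + v) = 3 + (v**2 + v) = 3 + (v + v**2) = 3 + v + v**2)
u(q(13))/(-19737 - 2807) = (3 + 13 + 13**2)/(-19737 - 2807) = (3 + 13 + 169)/(-22544) = 185*(-1/22544) = -185/22544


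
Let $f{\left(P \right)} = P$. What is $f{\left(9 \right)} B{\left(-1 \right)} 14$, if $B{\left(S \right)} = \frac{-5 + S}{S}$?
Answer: $756$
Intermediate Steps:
$B{\left(S \right)} = \frac{-5 + S}{S}$
$f{\left(9 \right)} B{\left(-1 \right)} 14 = 9 \frac{-5 - 1}{-1} \cdot 14 = 9 \left(-1\right) \left(-6\right) 14 = 9 \cdot 6 \cdot 14 = 9 \cdot 84 = 756$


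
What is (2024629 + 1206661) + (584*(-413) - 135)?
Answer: 2989963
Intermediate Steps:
(2024629 + 1206661) + (584*(-413) - 135) = 3231290 + (-241192 - 135) = 3231290 - 241327 = 2989963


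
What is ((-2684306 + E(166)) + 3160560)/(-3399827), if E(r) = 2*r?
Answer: -476586/3399827 ≈ -0.14018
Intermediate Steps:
((-2684306 + E(166)) + 3160560)/(-3399827) = ((-2684306 + 2*166) + 3160560)/(-3399827) = ((-2684306 + 332) + 3160560)*(-1/3399827) = (-2683974 + 3160560)*(-1/3399827) = 476586*(-1/3399827) = -476586/3399827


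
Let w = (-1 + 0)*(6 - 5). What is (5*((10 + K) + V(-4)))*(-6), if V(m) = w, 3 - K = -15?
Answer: -810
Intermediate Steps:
K = 18 (K = 3 - 1*(-15) = 3 + 15 = 18)
w = -1 (w = -1*1 = -1)
V(m) = -1
(5*((10 + K) + V(-4)))*(-6) = (5*((10 + 18) - 1))*(-6) = (5*(28 - 1))*(-6) = (5*27)*(-6) = 135*(-6) = -810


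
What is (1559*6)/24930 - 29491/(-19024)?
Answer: 152193521/79044720 ≈ 1.9254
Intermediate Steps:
(1559*6)/24930 - 29491/(-19024) = 9354*(1/24930) - 29491*(-1/19024) = 1559/4155 + 29491/19024 = 152193521/79044720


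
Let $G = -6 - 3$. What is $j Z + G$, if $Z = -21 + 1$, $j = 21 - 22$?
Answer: $11$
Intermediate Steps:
$j = -1$ ($j = 21 - 22 = -1$)
$G = -9$
$Z = -20$
$j Z + G = \left(-1\right) \left(-20\right) - 9 = 20 - 9 = 11$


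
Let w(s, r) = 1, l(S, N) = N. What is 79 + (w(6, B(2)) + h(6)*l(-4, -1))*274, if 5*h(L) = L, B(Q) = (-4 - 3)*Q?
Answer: 121/5 ≈ 24.200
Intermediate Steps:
B(Q) = -7*Q
h(L) = L/5
79 + (w(6, B(2)) + h(6)*l(-4, -1))*274 = 79 + (1 + ((⅕)*6)*(-1))*274 = 79 + (1 + (6/5)*(-1))*274 = 79 + (1 - 6/5)*274 = 79 - ⅕*274 = 79 - 274/5 = 121/5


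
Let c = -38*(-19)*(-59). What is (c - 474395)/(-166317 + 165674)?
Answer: 516993/643 ≈ 804.03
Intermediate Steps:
c = -42598 (c = 722*(-59) = -42598)
(c - 474395)/(-166317 + 165674) = (-42598 - 474395)/(-166317 + 165674) = -516993/(-643) = -516993*(-1/643) = 516993/643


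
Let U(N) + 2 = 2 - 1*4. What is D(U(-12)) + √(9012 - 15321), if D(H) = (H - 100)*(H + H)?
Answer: 832 + 3*I*√701 ≈ 832.0 + 79.429*I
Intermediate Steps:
U(N) = -4 (U(N) = -2 + (2 - 1*4) = -2 + (2 - 4) = -2 - 2 = -4)
D(H) = 2*H*(-100 + H) (D(H) = (-100 + H)*(2*H) = 2*H*(-100 + H))
D(U(-12)) + √(9012 - 15321) = 2*(-4)*(-100 - 4) + √(9012 - 15321) = 2*(-4)*(-104) + √(-6309) = 832 + 3*I*√701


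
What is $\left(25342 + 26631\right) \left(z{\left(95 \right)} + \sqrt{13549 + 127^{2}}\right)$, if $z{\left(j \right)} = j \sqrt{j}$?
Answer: $51973 \sqrt{29678} + 4937435 \sqrt{95} \approx 5.7078 \cdot 10^{7}$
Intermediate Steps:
$z{\left(j \right)} = j^{\frac{3}{2}}$
$\left(25342 + 26631\right) \left(z{\left(95 \right)} + \sqrt{13549 + 127^{2}}\right) = \left(25342 + 26631\right) \left(95^{\frac{3}{2}} + \sqrt{13549 + 127^{2}}\right) = 51973 \left(95 \sqrt{95} + \sqrt{13549 + 16129}\right) = 51973 \left(95 \sqrt{95} + \sqrt{29678}\right) = 51973 \left(\sqrt{29678} + 95 \sqrt{95}\right) = 51973 \sqrt{29678} + 4937435 \sqrt{95}$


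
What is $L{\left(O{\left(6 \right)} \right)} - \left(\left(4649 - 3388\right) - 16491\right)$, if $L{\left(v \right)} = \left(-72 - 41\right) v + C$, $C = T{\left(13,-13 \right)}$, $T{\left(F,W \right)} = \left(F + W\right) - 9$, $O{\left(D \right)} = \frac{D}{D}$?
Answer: $15108$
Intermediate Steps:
$O{\left(D \right)} = 1$
$T{\left(F,W \right)} = -9 + F + W$
$C = -9$ ($C = -9 + 13 - 13 = -9$)
$L{\left(v \right)} = -9 - 113 v$ ($L{\left(v \right)} = \left(-72 - 41\right) v - 9 = - 113 v - 9 = -9 - 113 v$)
$L{\left(O{\left(6 \right)} \right)} - \left(\left(4649 - 3388\right) - 16491\right) = \left(-9 - 113\right) - \left(\left(4649 - 3388\right) - 16491\right) = \left(-9 - 113\right) - \left(1261 - 16491\right) = -122 - -15230 = -122 + 15230 = 15108$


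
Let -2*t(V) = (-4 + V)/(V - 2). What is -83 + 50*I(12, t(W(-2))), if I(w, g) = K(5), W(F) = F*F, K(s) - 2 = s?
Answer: 267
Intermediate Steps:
K(s) = 2 + s
W(F) = F**2
t(V) = -(-4 + V)/(2*(-2 + V)) (t(V) = -(-4 + V)/(2*(V - 2)) = -(-4 + V)/(2*(-2 + V)))
I(w, g) = 7 (I(w, g) = 2 + 5 = 7)
-83 + 50*I(12, t(W(-2))) = -83 + 50*7 = -83 + 350 = 267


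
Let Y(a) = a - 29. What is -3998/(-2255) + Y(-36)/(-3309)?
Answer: 13375957/7461795 ≈ 1.7926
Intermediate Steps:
Y(a) = -29 + a
-3998/(-2255) + Y(-36)/(-3309) = -3998/(-2255) + (-29 - 36)/(-3309) = -3998*(-1/2255) - 65*(-1/3309) = 3998/2255 + 65/3309 = 13375957/7461795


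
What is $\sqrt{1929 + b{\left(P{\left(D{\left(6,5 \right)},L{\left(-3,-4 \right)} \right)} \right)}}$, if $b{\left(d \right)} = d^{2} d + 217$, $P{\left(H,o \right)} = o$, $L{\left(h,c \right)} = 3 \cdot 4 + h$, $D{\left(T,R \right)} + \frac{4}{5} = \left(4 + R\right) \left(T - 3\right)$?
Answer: $5 \sqrt{115} \approx 53.619$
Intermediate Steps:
$D{\left(T,R \right)} = - \frac{4}{5} + \left(-3 + T\right) \left(4 + R\right)$ ($D{\left(T,R \right)} = - \frac{4}{5} + \left(4 + R\right) \left(T - 3\right) = - \frac{4}{5} + \left(4 + R\right) \left(-3 + T\right) = - \frac{4}{5} + \left(-3 + T\right) \left(4 + R\right)$)
$L{\left(h,c \right)} = 12 + h$
$b{\left(d \right)} = 217 + d^{3}$ ($b{\left(d \right)} = d^{3} + 217 = 217 + d^{3}$)
$\sqrt{1929 + b{\left(P{\left(D{\left(6,5 \right)},L{\left(-3,-4 \right)} \right)} \right)}} = \sqrt{1929 + \left(217 + \left(12 - 3\right)^{3}\right)} = \sqrt{1929 + \left(217 + 9^{3}\right)} = \sqrt{1929 + \left(217 + 729\right)} = \sqrt{1929 + 946} = \sqrt{2875} = 5 \sqrt{115}$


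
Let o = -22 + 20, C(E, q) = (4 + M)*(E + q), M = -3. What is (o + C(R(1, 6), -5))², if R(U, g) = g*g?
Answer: 841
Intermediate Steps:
R(U, g) = g²
C(E, q) = E + q (C(E, q) = (4 - 3)*(E + q) = 1*(E + q) = E + q)
o = -2
(o + C(R(1, 6), -5))² = (-2 + (6² - 5))² = (-2 + (36 - 5))² = (-2 + 31)² = 29² = 841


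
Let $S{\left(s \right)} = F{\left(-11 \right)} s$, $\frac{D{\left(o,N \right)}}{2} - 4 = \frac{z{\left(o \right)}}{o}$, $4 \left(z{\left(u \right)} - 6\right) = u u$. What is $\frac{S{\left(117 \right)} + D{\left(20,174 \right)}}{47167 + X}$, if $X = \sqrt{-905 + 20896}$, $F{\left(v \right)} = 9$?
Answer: $\frac{126360393}{5561764745} - \frac{2679 \sqrt{19991}}{5561764745} \approx 0.022651$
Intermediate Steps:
$z{\left(u \right)} = 6 + \frac{u^{2}}{4}$ ($z{\left(u \right)} = 6 + \frac{u u}{4} = 6 + \frac{u^{2}}{4}$)
$D{\left(o,N \right)} = 8 + \frac{2 \left(6 + \frac{o^{2}}{4}\right)}{o}$ ($D{\left(o,N \right)} = 8 + 2 \frac{6 + \frac{o^{2}}{4}}{o} = 8 + \frac{2 \left(6 + \frac{o^{2}}{4}\right)}{o}$)
$S{\left(s \right)} = 9 s$
$X = \sqrt{19991} \approx 141.39$
$\frac{S{\left(117 \right)} + D{\left(20,174 \right)}}{47167 + X} = \frac{9 \cdot 117 + \left(8 + \frac{1}{2} \cdot 20 + \frac{12}{20}\right)}{47167 + \sqrt{19991}} = \frac{1053 + \left(8 + 10 + 12 \cdot \frac{1}{20}\right)}{47167 + \sqrt{19991}} = \frac{1053 + \left(8 + 10 + \frac{3}{5}\right)}{47167 + \sqrt{19991}} = \frac{1053 + \frac{93}{5}}{47167 + \sqrt{19991}} = \frac{5358}{5 \left(47167 + \sqrt{19991}\right)}$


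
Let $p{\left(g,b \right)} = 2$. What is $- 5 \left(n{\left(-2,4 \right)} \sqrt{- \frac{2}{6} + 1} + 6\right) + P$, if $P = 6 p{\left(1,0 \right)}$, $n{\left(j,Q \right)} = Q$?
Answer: $-18 - \frac{20 \sqrt{6}}{3} \approx -34.33$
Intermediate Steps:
$P = 12$ ($P = 6 \cdot 2 = 12$)
$- 5 \left(n{\left(-2,4 \right)} \sqrt{- \frac{2}{6} + 1} + 6\right) + P = - 5 \left(4 \sqrt{- \frac{2}{6} + 1} + 6\right) + 12 = - 5 \left(4 \sqrt{\left(-2\right) \frac{1}{6} + 1} + 6\right) + 12 = - 5 \left(4 \sqrt{- \frac{1}{3} + 1} + 6\right) + 12 = - 5 \left(4 \sqrt{\frac{2}{3}} + 6\right) + 12 = - 5 \left(4 \frac{\sqrt{6}}{3} + 6\right) + 12 = - 5 \left(\frac{4 \sqrt{6}}{3} + 6\right) + 12 = - 5 \left(6 + \frac{4 \sqrt{6}}{3}\right) + 12 = \left(-30 - \frac{20 \sqrt{6}}{3}\right) + 12 = -18 - \frac{20 \sqrt{6}}{3}$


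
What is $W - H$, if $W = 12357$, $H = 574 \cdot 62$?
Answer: $-23231$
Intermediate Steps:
$H = 35588$
$W - H = 12357 - 35588 = -23231$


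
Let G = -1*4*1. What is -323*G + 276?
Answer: 1568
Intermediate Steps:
G = -4 (G = -4*1 = -4)
-323*G + 276 = -323*(-4) + 276 = 1292 + 276 = 1568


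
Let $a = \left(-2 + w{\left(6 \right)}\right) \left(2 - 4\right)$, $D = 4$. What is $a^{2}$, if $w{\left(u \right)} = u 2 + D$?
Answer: $784$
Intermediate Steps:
$w{\left(u \right)} = 4 + 2 u$ ($w{\left(u \right)} = u 2 + 4 = 2 u + 4 = 4 + 2 u$)
$a = -28$ ($a = \left(-2 + \left(4 + 2 \cdot 6\right)\right) \left(2 - 4\right) = \left(-2 + \left(4 + 12\right)\right) \left(-2\right) = \left(-2 + 16\right) \left(-2\right) = 14 \left(-2\right) = -28$)
$a^{2} = \left(-28\right)^{2} = 784$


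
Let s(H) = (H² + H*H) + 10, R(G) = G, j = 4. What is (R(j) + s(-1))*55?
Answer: 880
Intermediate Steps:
s(H) = 10 + 2*H² (s(H) = (H² + H²) + 10 = 2*H² + 10 = 10 + 2*H²)
(R(j) + s(-1))*55 = (4 + (10 + 2*(-1)²))*55 = (4 + (10 + 2*1))*55 = (4 + (10 + 2))*55 = (4 + 12)*55 = 16*55 = 880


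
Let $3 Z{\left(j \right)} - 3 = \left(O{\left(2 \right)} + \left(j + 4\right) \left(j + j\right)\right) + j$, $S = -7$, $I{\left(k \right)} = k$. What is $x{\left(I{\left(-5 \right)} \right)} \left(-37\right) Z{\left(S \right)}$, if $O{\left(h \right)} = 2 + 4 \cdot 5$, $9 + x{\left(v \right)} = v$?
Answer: $10360$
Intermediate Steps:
$x{\left(v \right)} = -9 + v$
$O{\left(h \right)} = 22$ ($O{\left(h \right)} = 2 + 20 = 22$)
$Z{\left(j \right)} = \frac{25}{3} + \frac{j}{3} + \frac{2 j \left(4 + j\right)}{3}$ ($Z{\left(j \right)} = 1 + \frac{\left(22 + \left(j + 4\right) \left(j + j\right)\right) + j}{3} = 1 + \frac{\left(22 + \left(4 + j\right) 2 j\right) + j}{3} = 1 + \frac{\left(22 + 2 j \left(4 + j\right)\right) + j}{3} = 1 + \frac{22 + j + 2 j \left(4 + j\right)}{3} = 1 + \left(\frac{22}{3} + \frac{j}{3} + \frac{2 j \left(4 + j\right)}{3}\right) = \frac{25}{3} + \frac{j}{3} + \frac{2 j \left(4 + j\right)}{3}$)
$x{\left(I{\left(-5 \right)} \right)} \left(-37\right) Z{\left(S \right)} = \left(-9 - 5\right) \left(-37\right) \left(\frac{25}{3} + 3 \left(-7\right) + \frac{2 \left(-7\right)^{2}}{3}\right) = \left(-14\right) \left(-37\right) \left(\frac{25}{3} - 21 + \frac{2}{3} \cdot 49\right) = 518 \left(\frac{25}{3} - 21 + \frac{98}{3}\right) = 518 \cdot 20 = 10360$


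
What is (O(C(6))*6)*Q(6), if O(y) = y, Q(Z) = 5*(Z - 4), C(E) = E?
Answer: 360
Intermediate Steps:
Q(Z) = -20 + 5*Z (Q(Z) = 5*(-4 + Z) = -20 + 5*Z)
(O(C(6))*6)*Q(6) = (6*6)*(-20 + 5*6) = 36*(-20 + 30) = 36*10 = 360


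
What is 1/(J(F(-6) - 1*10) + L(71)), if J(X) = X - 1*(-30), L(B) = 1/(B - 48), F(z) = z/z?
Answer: 23/484 ≈ 0.047521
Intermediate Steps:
F(z) = 1
L(B) = 1/(-48 + B)
J(X) = 30 + X (J(X) = X + 30 = 30 + X)
1/(J(F(-6) - 1*10) + L(71)) = 1/((30 + (1 - 1*10)) + 1/(-48 + 71)) = 1/((30 + (1 - 10)) + 1/23) = 1/((30 - 9) + 1/23) = 1/(21 + 1/23) = 1/(484/23) = 23/484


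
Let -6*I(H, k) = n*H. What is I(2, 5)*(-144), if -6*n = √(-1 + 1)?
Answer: 0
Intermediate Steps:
n = 0 (n = -√(-1 + 1)/6 = -√0/6 = -⅙*0 = 0)
I(H, k) = 0 (I(H, k) = -0*H = -⅙*0 = 0)
I(2, 5)*(-144) = 0*(-144) = 0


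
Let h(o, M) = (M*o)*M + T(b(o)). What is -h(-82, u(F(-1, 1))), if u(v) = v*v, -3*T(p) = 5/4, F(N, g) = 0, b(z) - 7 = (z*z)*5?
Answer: 5/12 ≈ 0.41667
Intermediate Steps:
b(z) = 7 + 5*z**2 (b(z) = 7 + (z*z)*5 = 7 + z**2*5 = 7 + 5*z**2)
T(p) = -5/12 (T(p) = -5/(3*4) = -1/3*5/4 = -5/12)
u(v) = v**2
h(o, M) = -5/12 + o*M**2 (h(o, M) = (M*o)*M - 5/12 = o*M**2 - 5/12 = -5/12 + o*M**2)
-h(-82, u(F(-1, 1))) = -(-5/12 - 82*(0**2)**2) = -(-5/12 - 82*0**2) = -(-5/12 - 82*0) = -(-5/12 + 0) = -1*(-5/12) = 5/12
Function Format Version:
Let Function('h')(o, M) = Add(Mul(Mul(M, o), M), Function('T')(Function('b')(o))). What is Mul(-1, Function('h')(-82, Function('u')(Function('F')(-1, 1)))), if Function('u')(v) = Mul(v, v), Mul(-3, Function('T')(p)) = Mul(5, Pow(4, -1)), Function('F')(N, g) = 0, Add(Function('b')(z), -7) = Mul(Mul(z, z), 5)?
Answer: Rational(5, 12) ≈ 0.41667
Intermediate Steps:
Function('b')(z) = Add(7, Mul(5, Pow(z, 2))) (Function('b')(z) = Add(7, Mul(Mul(z, z), 5)) = Add(7, Mul(Pow(z, 2), 5)) = Add(7, Mul(5, Pow(z, 2))))
Function('T')(p) = Rational(-5, 12) (Function('T')(p) = Mul(Rational(-1, 3), Mul(5, Pow(4, -1))) = Mul(Rational(-1, 3), Mul(5, Rational(1, 4))) = Mul(Rational(-1, 3), Rational(5, 4)) = Rational(-5, 12))
Function('u')(v) = Pow(v, 2)
Function('h')(o, M) = Add(Rational(-5, 12), Mul(o, Pow(M, 2))) (Function('h')(o, M) = Add(Mul(Mul(M, o), M), Rational(-5, 12)) = Add(Mul(o, Pow(M, 2)), Rational(-5, 12)) = Add(Rational(-5, 12), Mul(o, Pow(M, 2))))
Mul(-1, Function('h')(-82, Function('u')(Function('F')(-1, 1)))) = Mul(-1, Add(Rational(-5, 12), Mul(-82, Pow(Pow(0, 2), 2)))) = Mul(-1, Add(Rational(-5, 12), Mul(-82, Pow(0, 2)))) = Mul(-1, Add(Rational(-5, 12), Mul(-82, 0))) = Mul(-1, Add(Rational(-5, 12), 0)) = Mul(-1, Rational(-5, 12)) = Rational(5, 12)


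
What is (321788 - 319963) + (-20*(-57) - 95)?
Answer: 2870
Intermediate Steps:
(321788 - 319963) + (-20*(-57) - 95) = 1825 + (1140 - 95) = 1825 + 1045 = 2870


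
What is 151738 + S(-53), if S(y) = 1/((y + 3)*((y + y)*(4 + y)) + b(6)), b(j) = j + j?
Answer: 39404537743/259688 ≈ 1.5174e+5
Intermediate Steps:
b(j) = 2*j
S(y) = 1/(12 + 2*y*(3 + y)*(4 + y)) (S(y) = 1/((y + 3)*((y + y)*(4 + y)) + 2*6) = 1/((3 + y)*((2*y)*(4 + y)) + 12) = 1/((3 + y)*(2*y*(4 + y)) + 12) = 1/(2*y*(3 + y)*(4 + y) + 12) = 1/(12 + 2*y*(3 + y)*(4 + y)))
151738 + S(-53) = 151738 + 1/(2*(6 + (-53)**3 + 7*(-53)**2 + 12*(-53))) = 151738 + 1/(2*(6 - 148877 + 7*2809 - 636)) = 151738 + 1/(2*(6 - 148877 + 19663 - 636)) = 151738 + (1/2)/(-129844) = 151738 + (1/2)*(-1/129844) = 151738 - 1/259688 = 39404537743/259688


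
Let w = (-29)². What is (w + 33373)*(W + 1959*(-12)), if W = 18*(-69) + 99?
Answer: -843409314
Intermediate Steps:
w = 841
W = -1143 (W = -1242 + 99 = -1143)
(w + 33373)*(W + 1959*(-12)) = (841 + 33373)*(-1143 + 1959*(-12)) = 34214*(-1143 - 23508) = 34214*(-24651) = -843409314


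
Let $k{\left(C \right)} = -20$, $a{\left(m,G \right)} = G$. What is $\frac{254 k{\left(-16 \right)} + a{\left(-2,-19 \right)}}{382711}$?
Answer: $- \frac{5099}{382711} \approx -0.013323$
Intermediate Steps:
$\frac{254 k{\left(-16 \right)} + a{\left(-2,-19 \right)}}{382711} = \frac{254 \left(-20\right) - 19}{382711} = \left(-5080 - 19\right) \frac{1}{382711} = \left(-5099\right) \frac{1}{382711} = - \frac{5099}{382711}$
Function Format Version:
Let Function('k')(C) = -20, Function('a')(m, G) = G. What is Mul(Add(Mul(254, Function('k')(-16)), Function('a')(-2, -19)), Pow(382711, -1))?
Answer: Rational(-5099, 382711) ≈ -0.013323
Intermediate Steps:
Mul(Add(Mul(254, Function('k')(-16)), Function('a')(-2, -19)), Pow(382711, -1)) = Mul(Add(Mul(254, -20), -19), Pow(382711, -1)) = Mul(Add(-5080, -19), Rational(1, 382711)) = Mul(-5099, Rational(1, 382711)) = Rational(-5099, 382711)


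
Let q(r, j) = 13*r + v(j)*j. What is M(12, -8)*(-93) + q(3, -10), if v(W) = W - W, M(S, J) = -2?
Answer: 225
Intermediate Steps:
v(W) = 0
q(r, j) = 13*r (q(r, j) = 13*r + 0*j = 13*r + 0 = 13*r)
M(12, -8)*(-93) + q(3, -10) = -2*(-93) + 13*3 = 186 + 39 = 225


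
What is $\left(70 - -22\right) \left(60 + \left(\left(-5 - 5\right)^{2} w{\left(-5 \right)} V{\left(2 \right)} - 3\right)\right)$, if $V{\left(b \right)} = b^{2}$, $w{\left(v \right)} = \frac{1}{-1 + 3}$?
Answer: $23644$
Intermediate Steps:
$w{\left(v \right)} = \frac{1}{2}$
$\left(70 - -22\right) \left(60 + \left(\left(-5 - 5\right)^{2} w{\left(-5 \right)} V{\left(2 \right)} - 3\right)\right) = \left(70 - -22\right) \left(60 - \left(3 - \left(-5 - 5\right)^{2} \cdot \frac{1}{2} \cdot 2^{2}\right)\right) = \left(70 + 22\right) \left(60 - \left(3 - \left(-10\right)^{2} \cdot \frac{1}{2} \cdot 4\right)\right) = 92 \left(60 - \left(3 - 100 \cdot \frac{1}{2} \cdot 4\right)\right) = 92 \left(60 + \left(50 \cdot 4 - 3\right)\right) = 92 \left(60 + \left(200 - 3\right)\right) = 92 \left(60 + 197\right) = 92 \cdot 257 = 23644$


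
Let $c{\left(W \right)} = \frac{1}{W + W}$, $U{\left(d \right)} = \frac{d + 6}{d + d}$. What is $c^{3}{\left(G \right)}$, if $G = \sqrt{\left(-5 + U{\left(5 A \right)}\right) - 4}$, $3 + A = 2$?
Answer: $\frac{5 i \sqrt{910}}{33124} \approx 0.0045535 i$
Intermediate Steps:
$A = -1$ ($A = -3 + 2 = -1$)
$U{\left(d \right)} = \frac{6 + d}{2 d}$
$G = \frac{i \sqrt{910}}{10}$ ($G = \sqrt{\left(-5 + \frac{6 + 5 \left(-1\right)}{2 \cdot 5 \left(-1\right)}\right) - 4} = \sqrt{\left(-5 + \frac{6 - 5}{2 \left(-5\right)}\right) - 4} = \sqrt{\left(-5 + \frac{1}{2} \left(- \frac{1}{5}\right) 1\right) - 4} = \sqrt{\left(-5 - \frac{1}{10}\right) - 4} = \sqrt{- \frac{51}{10} - 4} = \sqrt{- \frac{91}{10}} = \frac{i \sqrt{910}}{10} \approx 3.0166 i$)
$c{\left(W \right)} = \frac{1}{2 W}$
$c^{3}{\left(G \right)} = \left(\frac{1}{2 \frac{i \sqrt{910}}{10}}\right)^{3} = \left(\frac{\left(- \frac{1}{91}\right) i \sqrt{910}}{2}\right)^{3} = \left(- \frac{i \sqrt{910}}{182}\right)^{3} = \frac{5 i \sqrt{910}}{33124}$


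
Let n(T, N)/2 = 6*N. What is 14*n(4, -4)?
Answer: -672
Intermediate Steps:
n(T, N) = 12*N (n(T, N) = 2*(6*N) = 12*N)
14*n(4, -4) = 14*(12*(-4)) = 14*(-48) = -672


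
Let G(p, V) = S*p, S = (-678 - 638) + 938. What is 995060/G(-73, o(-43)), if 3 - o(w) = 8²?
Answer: 497530/13797 ≈ 36.061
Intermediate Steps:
o(w) = -61 (o(w) = 3 - 1*8² = 3 - 1*64 = 3 - 64 = -61)
S = -378 (S = -1316 + 938 = -378)
G(p, V) = -378*p
995060/G(-73, o(-43)) = 995060/((-378*(-73))) = 995060/27594 = 995060*(1/27594) = 497530/13797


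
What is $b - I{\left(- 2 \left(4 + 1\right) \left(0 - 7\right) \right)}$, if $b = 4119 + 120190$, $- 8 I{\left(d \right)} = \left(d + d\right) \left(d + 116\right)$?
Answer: $127564$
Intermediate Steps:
$I{\left(d \right)} = - \frac{d \left(116 + d\right)}{4}$ ($I{\left(d \right)} = - \frac{\left(d + d\right) \left(d + 116\right)}{8} = - \frac{2 d \left(116 + d\right)}{8} = - \frac{d \left(116 + d\right)}{4}$)
$b = 124309$
$b - I{\left(- 2 \left(4 + 1\right) \left(0 - 7\right) \right)} = 124309 - - \frac{- 2 \left(4 + 1\right) \left(0 - 7\right) \left(116 + - 2 \left(4 + 1\right) \left(0 - 7\right)\right)}{4} = 124309 - - \frac{\left(-2\right) 5 \left(-7\right) \left(116 + \left(-2\right) 5 \left(-7\right)\right)}{4} = 124309 - - \frac{\left(-10\right) \left(-7\right) \left(116 - -70\right)}{4} = 124309 - \left(- \frac{1}{4}\right) 70 \left(116 + 70\right) = 124309 - \left(- \frac{1}{4}\right) 70 \cdot 186 = 124309 - -3255 = 124309 + 3255 = 127564$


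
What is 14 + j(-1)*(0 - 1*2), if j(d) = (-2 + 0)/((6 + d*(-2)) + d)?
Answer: 102/7 ≈ 14.571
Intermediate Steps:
j(d) = -2/(6 - d) (j(d) = -2/((6 - 2*d) + d) = -2/(6 - d))
14 + j(-1)*(0 - 1*2) = 14 + (2/(-6 - 1))*(0 - 1*2) = 14 + (2/(-7))*(0 - 2) = 14 + (2*(-⅐))*(-2) = 14 - 2/7*(-2) = 14 + 4/7 = 102/7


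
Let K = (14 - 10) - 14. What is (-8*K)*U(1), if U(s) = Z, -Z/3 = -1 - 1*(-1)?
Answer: 0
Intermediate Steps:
Z = 0 (Z = -3*(-1 - 1*(-1)) = -3*(-1 + 1) = -3*0 = 0)
U(s) = 0
K = -10 (K = 4 - 14 = -10)
(-8*K)*U(1) = -8*(-10)*0 = 80*0 = 0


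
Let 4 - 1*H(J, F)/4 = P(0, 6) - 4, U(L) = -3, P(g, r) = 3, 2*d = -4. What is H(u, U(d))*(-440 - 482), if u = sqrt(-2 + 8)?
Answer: -18440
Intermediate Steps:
d = -2 (d = (1/2)*(-4) = -2)
u = sqrt(6) ≈ 2.4495
H(J, F) = 20 (H(J, F) = 16 - 4*(3 - 4) = 16 - 4*(-1) = 16 + 4 = 20)
H(u, U(d))*(-440 - 482) = 20*(-440 - 482) = 20*(-922) = -18440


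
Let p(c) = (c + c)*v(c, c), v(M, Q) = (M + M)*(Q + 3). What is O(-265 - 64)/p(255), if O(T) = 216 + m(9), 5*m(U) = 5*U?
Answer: 1/298248 ≈ 3.3529e-6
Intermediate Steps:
v(M, Q) = 2*M*(3 + Q) (v(M, Q) = (2*M)*(3 + Q) = 2*M*(3 + Q))
m(U) = U (m(U) = (5*U)/5 = U)
p(c) = 4*c²*(3 + c) (p(c) = (c + c)*(2*c*(3 + c)) = (2*c)*(2*c*(3 + c)) = 4*c²*(3 + c))
O(T) = 225 (O(T) = 216 + 9 = 225)
O(-265 - 64)/p(255) = 225/((4*255²*(3 + 255))) = 225/((4*65025*258)) = 225/67105800 = 225*(1/67105800) = 1/298248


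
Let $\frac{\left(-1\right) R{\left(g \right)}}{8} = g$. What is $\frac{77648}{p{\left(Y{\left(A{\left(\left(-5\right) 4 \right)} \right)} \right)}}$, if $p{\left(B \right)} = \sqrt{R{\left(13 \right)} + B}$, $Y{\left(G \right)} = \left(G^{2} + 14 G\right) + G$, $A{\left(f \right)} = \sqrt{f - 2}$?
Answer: $\frac{77648 \sqrt{3}}{3 \sqrt{-42 + 5 i \sqrt{22}}} \approx 1628.1 - 6255.3 i$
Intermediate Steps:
$A{\left(f \right)} = \sqrt{-2 + f}$
$R{\left(g \right)} = - 8 g$
$Y{\left(G \right)} = G^{2} + 15 G$
$p{\left(B \right)} = \sqrt{-104 + B}$ ($p{\left(B \right)} = \sqrt{\left(-8\right) 13 + B} = \sqrt{-104 + B}$)
$\frac{77648}{p{\left(Y{\left(A{\left(\left(-5\right) 4 \right)} \right)} \right)}} = \frac{77648}{\sqrt{-104 + \sqrt{-2 - 20} \left(15 + \sqrt{-2 - 20}\right)}} = \frac{77648}{\sqrt{-104 + \sqrt{-22} \left(15 + \sqrt{-22}\right)}} = \frac{77648}{\sqrt{-104 + i \sqrt{22} \left(15 + i \sqrt{22}\right)}}$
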